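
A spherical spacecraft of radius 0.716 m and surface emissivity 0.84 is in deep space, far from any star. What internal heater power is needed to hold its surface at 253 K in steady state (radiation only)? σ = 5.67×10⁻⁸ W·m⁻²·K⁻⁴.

P = εσ·4πr²·T⁴.
4πr² = 6.442 m²; T⁴ = 4.097×10⁹ K⁴.
P = 0.84·5.67×10⁻⁸·6.442·4.097×10⁹.

P ≈ 1260 W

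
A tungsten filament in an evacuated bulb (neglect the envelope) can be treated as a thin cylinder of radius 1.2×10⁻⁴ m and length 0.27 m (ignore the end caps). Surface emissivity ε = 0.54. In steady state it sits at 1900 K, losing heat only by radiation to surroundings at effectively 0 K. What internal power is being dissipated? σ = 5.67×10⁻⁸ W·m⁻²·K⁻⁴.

P ≈ 81.2 W

Steady state: P = εσA T⁴.
A = 2πrL = 2.036×10⁻⁴ m²; T⁴ = (1900)⁴ = 1.303×10¹³ K⁴.
P = 0.54 × 5.67×10⁻⁸ × 2.036×10⁻⁴ × 1.303×10¹³.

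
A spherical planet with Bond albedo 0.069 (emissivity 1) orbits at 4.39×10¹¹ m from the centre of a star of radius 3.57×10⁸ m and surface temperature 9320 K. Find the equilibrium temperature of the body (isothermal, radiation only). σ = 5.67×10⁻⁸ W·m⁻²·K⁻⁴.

The star's surface emits σT_*⁴; at distance d the flux is S = σT_*⁴(R_*/d)².
S = 5.67×10⁻⁸·(9320)⁴·(3.57×10⁸/4.39×10¹¹)² = 282.9 W/m².
For an isothermal sphere T⁴ = (1−a)S/(4σ) = 1.161×10⁹ K⁴.

T ≈ 185 K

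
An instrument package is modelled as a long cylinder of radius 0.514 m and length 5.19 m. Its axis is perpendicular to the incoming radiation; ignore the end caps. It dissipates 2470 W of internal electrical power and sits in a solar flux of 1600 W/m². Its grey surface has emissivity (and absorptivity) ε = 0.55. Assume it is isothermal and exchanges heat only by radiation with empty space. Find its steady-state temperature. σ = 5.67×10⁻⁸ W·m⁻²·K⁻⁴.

At steady state, absorbed solar power + internal power = radiated power.
Absorbed: α·S·A_cross = 0.55·1600·5.335 = 4695 W (cross-section 2rL).
Total input = 4695 + 2470 = 7165 W.
Radiated: εσ·A_surf·T⁴ with A_surf = 2πrL = 16.76 m².
T⁴ = 7165/(0.55·5.67×10⁻⁸·16.76) = 1.371×10¹⁰ K⁴.

T ≈ 342 K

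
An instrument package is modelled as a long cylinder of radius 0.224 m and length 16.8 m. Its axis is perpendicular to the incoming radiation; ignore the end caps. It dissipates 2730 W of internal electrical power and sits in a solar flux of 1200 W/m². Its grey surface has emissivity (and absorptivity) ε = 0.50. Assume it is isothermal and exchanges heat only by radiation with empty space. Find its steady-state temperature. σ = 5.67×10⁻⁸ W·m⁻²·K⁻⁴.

At steady state, absorbed solar power + internal power = radiated power.
Absorbed: α·S·A_cross = 0.50·1200·7.526 = 4516 W (cross-section 2rL).
Total input = 4516 + 2730 = 7246 W.
Radiated: εσ·A_surf·T⁴ with A_surf = 2πrL = 23.64 m².
T⁴ = 7246/(0.50·5.67×10⁻⁸·23.64) = 1.081×10¹⁰ K⁴.

T ≈ 322 K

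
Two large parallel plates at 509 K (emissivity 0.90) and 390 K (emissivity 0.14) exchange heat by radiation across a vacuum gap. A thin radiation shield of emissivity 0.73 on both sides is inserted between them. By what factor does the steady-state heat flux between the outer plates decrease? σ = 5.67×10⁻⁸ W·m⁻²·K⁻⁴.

Without shield: q₀ = σΔ(T⁴)/(1/ε₁+1/ε₂−1) with denominator 7.254.
With shield the two gaps are in series; the resistances add: (1/ε₁+1/ε_s−1)+(1/ε_s+1/ε₂−1) = 1.481+7.513 = 8.994.
Heat-flux ratio q₀/q = 8.994/7.254.

factor ≈ 1.24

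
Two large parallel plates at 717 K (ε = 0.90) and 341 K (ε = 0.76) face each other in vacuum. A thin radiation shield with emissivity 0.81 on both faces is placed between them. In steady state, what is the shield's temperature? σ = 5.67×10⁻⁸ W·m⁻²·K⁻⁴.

In steady state the net flux on the hot side equals that on the cold side.
σ(T₁⁴−T_s⁴)/D₁ = σ(T_s⁴−T₂⁴)/D₂, with D₁ = 1/ε₁+1/ε_s−1 = 1.346, D₂ = 1/ε_s+1/ε₂−1 = 1.550.
Solve for T_s⁴: T_s⁴ = (D₂·T₁⁴ + D₁·T₂⁴)/(D₁+D₂) = 1.478×10¹¹ K⁴.

T_s ≈ 620 K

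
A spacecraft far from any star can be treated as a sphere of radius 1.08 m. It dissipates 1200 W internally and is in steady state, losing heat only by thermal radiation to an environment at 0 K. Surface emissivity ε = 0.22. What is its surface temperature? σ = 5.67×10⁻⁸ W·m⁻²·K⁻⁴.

T ≈ 285 K

Steady state: internal power = radiated power, P = εσA T⁴.
Radiating area A = 4πr² = 14.66 m².
T⁴ = P/(εσA) = 1200/(0.22·5.67×10⁻⁸·14.66) = 6.563×10⁹ K⁴.
T = (6.563×10⁹)^(1/4).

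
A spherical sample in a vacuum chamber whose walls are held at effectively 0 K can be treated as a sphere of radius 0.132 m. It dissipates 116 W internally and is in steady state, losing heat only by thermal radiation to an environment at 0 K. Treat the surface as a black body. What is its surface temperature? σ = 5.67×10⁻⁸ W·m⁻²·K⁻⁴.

Steady state: internal power = radiated power, P = εσA T⁴.
Radiating area A = 4πr² = 0.2190 m².
T⁴ = P/(εσA) = 116/(1.0·5.67×10⁻⁸·0.2190) = 9.344×10⁹ K⁴.
T = (9.344×10⁹)^(1/4).

T ≈ 311 K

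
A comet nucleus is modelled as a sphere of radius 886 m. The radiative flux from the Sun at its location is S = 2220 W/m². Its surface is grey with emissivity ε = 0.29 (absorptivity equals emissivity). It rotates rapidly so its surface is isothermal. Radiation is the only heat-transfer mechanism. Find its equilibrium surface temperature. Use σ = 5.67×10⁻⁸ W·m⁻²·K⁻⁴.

T ≈ 315 K

At equilibrium, absorbed power = emitted power.
Absorbing cross-section = πr² = 2.466×10⁶ m²; emitting surface = 4πr² = 9.865×10⁶ m² (ratio 4).
εS·A_cross = εσ·A_surf·T⁴  ⇒  T⁴ = S/(4σ)   (ε cancels).
T⁴ = 2220/(4·5.67×10⁻⁸) = 9.788×10⁹ K⁴.
T = (9.788×10⁹)^(1/4).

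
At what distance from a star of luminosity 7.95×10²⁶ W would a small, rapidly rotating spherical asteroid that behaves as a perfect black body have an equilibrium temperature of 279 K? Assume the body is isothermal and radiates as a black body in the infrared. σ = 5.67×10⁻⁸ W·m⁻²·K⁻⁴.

d ≈ 2.15×10¹¹ m

For an isothermal black-emitting sphere, (1−a)S·πr² = σ·4πr²·T⁴ ⇒ S = 4σT⁴/(1−a).
S = 4·5.67×10⁻⁸·(279)⁴/1.00 = 1374 W/m².
Flux falls as S = L/(4πd²), so d = √(L/(4πS)) = √(7.95×10²⁶/(4π·1374)).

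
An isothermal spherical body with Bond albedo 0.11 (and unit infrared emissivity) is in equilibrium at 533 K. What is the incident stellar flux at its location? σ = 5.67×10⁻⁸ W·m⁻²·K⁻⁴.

S ≈ 20600 W/m²

(1−a)S·πr² = σ·4πr²·T⁴ ⇒ S = 4σT⁴/(1−a).
S = 4·5.67×10⁻⁸·8.071×10¹⁰/0.890.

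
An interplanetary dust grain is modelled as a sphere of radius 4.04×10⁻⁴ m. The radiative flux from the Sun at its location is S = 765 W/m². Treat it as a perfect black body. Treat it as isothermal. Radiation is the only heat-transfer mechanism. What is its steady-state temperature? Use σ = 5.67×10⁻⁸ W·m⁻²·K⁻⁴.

At equilibrium, absorbed power = emitted power.
Absorbing cross-section = πr² = 5.128×10⁻⁷ m²; emitting surface = 4πr² = 2.051×10⁻⁶ m² (ratio 4).
S·A_cross = εσ·A_surf·T⁴  ⇒  T⁴ = S/(4σ).
T⁴ = 1.00·765/(4·5.67×10⁻⁸) = 3.373×10⁹ K⁴.
T = (3.373×10⁹)^(1/4).

T ≈ 241 K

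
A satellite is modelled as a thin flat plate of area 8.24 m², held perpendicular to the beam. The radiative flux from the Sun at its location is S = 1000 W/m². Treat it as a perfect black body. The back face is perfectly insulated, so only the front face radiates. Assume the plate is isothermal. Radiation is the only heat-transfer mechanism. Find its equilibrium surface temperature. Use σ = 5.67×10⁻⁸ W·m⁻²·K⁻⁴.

T ≈ 364 K

At equilibrium, absorbed power = emitted power.
Absorbing cross-section = A = 8.240 m²; emitting surface = A = 8.240 m² (ratio 1).
S·A_cross = εσ·A_surf·T⁴  ⇒  T⁴ = S/(1σ).
T⁴ = 1.00·1000/(1·5.67×10⁻⁸) = 1.764×10¹⁰ K⁴.
T = (1.764×10¹⁰)^(1/4).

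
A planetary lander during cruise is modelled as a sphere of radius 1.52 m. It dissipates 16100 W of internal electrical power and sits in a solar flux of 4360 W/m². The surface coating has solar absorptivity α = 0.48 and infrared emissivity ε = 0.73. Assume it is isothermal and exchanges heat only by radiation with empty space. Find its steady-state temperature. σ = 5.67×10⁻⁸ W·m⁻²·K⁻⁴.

T ≈ 402 K

At steady state, absorbed solar power + internal power = radiated power.
Absorbed: α·S·A_cross = 0.48·4360·7.258 = 15190 W (cross-section πr²).
Total input = 15190 + 16100 = 31290 W.
Radiated: εσ·A_surf·T⁴ with A_surf = 4πr² = 29.03 m².
T⁴ = 31290/(0.73·5.67×10⁻⁸·29.03) = 2.604×10¹⁰ K⁴.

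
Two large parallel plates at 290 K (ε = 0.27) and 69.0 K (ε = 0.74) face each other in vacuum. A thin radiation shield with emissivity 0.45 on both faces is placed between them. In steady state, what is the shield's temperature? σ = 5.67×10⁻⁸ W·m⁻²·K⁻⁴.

In steady state the net flux on the hot side equals that on the cold side.
σ(T₁⁴−T_s⁴)/D₁ = σ(T_s⁴−T₂⁴)/D₂, with D₁ = 1/ε₁+1/ε_s−1 = 4.926, D₂ = 1/ε_s+1/ε₂−1 = 2.574.
Solve for T_s⁴: T_s⁴ = (D₂·T₁⁴ + D₁·T₂⁴)/(D₁+D₂) = 2.442×10⁹ K⁴.

T_s ≈ 222 K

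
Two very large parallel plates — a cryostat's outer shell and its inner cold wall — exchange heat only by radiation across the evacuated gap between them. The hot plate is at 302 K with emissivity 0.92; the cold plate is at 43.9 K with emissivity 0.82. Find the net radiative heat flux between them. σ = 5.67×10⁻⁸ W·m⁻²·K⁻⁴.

q ≈ 361 W/m²

For two infinite grey parallel plates, q = σ(T₁⁴ − T₂⁴)/(1/ε₁ + 1/ε₂ − 1).
T₁⁴ − T₂⁴ = 8.318×10⁹ − 3.714×10⁶ = 8.314×10⁹ K⁴.
1/ε₁ + 1/ε₂ − 1 = 1.087 + 1.220 − 1 = 1.306.
q = 5.67×10⁻⁸ × 8.314×10⁹ / 1.306.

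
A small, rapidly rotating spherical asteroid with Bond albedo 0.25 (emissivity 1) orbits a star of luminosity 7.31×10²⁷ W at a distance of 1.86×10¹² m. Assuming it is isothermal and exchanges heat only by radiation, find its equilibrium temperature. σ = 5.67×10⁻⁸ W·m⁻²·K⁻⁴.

T ≈ 154 K

First find the stellar flux at distance d: S = L/(4πd²) = 7.31×10²⁷/(4π·(1.86×10¹²)²) = 168.1 W/m².
For an isothermal sphere, absorbed (1−a)S·πr² = emitted σ·4πr²·T⁴, so T⁴ = (1−a)S/(4σ).
T⁴ = 0.750·168.1/(4·5.67×10⁻⁸) = 5.560×10⁸ K⁴.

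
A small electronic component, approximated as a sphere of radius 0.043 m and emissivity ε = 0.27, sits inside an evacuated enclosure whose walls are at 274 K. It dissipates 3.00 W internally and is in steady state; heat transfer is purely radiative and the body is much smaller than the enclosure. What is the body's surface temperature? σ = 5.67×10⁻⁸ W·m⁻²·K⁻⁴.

For a small grey body in a large enclosure, net radiated power = εσA(T⁴ − T_w⁴).
Steady state: P = εσA(T⁴ − T_w⁴) with A = 4πr² = 0.02324 m².
T⁴ = P/(εσA) + T_w⁴ = 3.00/(0.27·5.67×10⁻⁸·0.02324) + (274)⁴
    = 8.434×10⁹ + 5.636×10⁹ = 1.407×10¹⁰ K⁴.

T ≈ 344 K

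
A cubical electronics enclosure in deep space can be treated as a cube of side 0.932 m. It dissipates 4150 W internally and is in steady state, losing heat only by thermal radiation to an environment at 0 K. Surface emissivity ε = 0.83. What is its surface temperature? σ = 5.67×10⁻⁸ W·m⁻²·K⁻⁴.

T ≈ 361 K

Steady state: internal power = radiated power, P = εσA T⁴.
Radiating area A = 6L² = 5.212 m².
T⁴ = P/(εσA) = 4150/(0.83·5.67×10⁻⁸·5.212) = 1.692×10¹⁰ K⁴.
T = (1.692×10¹⁰)^(1/4).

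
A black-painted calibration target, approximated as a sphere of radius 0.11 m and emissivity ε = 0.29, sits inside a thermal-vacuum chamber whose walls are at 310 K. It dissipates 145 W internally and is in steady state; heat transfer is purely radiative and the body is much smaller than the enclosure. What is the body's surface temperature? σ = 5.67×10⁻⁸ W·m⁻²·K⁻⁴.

For a small grey body in a large enclosure, net radiated power = εσA(T⁴ − T_w⁴).
Steady state: P = εσA(T⁴ − T_w⁴) with A = 4πr² = 0.1521 m².
T⁴ = P/(εσA) + T_w⁴ = 145/(0.29·5.67×10⁻⁸·0.1521) + (310)⁴
    = 5.800×10¹⁰ + 9.235×10⁹ = 6.723×10¹⁰ K⁴.

T ≈ 509 K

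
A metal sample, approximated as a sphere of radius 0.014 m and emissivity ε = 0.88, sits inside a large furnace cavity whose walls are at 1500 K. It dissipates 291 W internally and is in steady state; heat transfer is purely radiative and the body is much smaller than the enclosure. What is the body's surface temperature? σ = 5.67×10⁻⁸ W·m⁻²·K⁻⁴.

T ≈ 1650 K

For a small grey body in a large enclosure, net radiated power = εσA(T⁴ − T_w⁴).
Steady state: P = εσA(T⁴ − T_w⁴) with A = 4πr² = 0.002463 m².
T⁴ = P/(εσA) + T_w⁴ = 291/(0.88·5.67×10⁻⁸·0.002463) + (1500)⁴
    = 2.368×10¹² + 5.062×10¹² = 7.430×10¹² K⁴.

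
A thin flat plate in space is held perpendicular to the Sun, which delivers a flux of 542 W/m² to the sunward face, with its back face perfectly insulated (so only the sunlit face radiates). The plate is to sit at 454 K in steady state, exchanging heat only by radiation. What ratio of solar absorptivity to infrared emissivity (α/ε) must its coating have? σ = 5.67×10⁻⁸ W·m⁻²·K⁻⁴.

α/ε ≈ 4.44

Balance: αS·A = εσ·1A·T⁴ ⇒ α/ε = σT⁴/S.
α/ε = 5.67×10⁻⁸·(454)⁴/542 = 5.67×10⁻⁸·4.248×10¹⁰/542.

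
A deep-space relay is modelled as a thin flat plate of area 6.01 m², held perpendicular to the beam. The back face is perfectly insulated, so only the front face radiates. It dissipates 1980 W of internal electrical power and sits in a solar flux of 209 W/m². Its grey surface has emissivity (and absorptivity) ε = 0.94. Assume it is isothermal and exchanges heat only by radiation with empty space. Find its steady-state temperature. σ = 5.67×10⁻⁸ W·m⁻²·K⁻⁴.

At steady state, absorbed solar power + internal power = radiated power.
Absorbed: α·S·A_cross = 0.94·209·6.010 = 1181 W (cross-section A).
Total input = 1181 + 1980 = 3161 W.
Radiated: εσ·A_surf·T⁴ with A_surf = A = 6.010 m².
T⁴ = 3161/(0.94·5.67×10⁻⁸·6.010) = 9.867×10⁹ K⁴.

T ≈ 315 K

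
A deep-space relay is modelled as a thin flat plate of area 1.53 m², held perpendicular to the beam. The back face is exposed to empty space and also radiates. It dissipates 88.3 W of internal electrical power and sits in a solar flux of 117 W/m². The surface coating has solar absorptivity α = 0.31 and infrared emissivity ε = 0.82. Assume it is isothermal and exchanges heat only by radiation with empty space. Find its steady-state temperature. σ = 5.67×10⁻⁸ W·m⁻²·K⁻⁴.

T ≈ 178 K

At steady state, absorbed solar power + internal power = radiated power.
Absorbed: α·S·A_cross = 0.31·117·1.530 = 55.49 W (cross-section A).
Total input = 55.49 + 88.3 = 143.8 W.
Radiated: εσ·A_surf·T⁴ with A_surf = 2A = 3.060 m².
T⁴ = 143.8/(0.82·5.67×10⁻⁸·3.060) = 1.011×10⁹ K⁴.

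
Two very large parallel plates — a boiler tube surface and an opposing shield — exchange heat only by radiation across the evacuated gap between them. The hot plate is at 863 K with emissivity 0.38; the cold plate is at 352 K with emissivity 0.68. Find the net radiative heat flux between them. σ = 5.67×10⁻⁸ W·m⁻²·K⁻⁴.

For two infinite grey parallel plates, q = σ(T₁⁴ − T₂⁴)/(1/ε₁ + 1/ε₂ − 1).
T₁⁴ − T₂⁴ = 5.547×10¹¹ − 1.535×10¹⁰ = 5.393×10¹¹ K⁴.
1/ε₁ + 1/ε₂ − 1 = 2.632 + 1.471 − 1 = 3.102.
q = 5.67×10⁻⁸ × 5.393×10¹¹ / 3.102.

q ≈ 9860 W/m²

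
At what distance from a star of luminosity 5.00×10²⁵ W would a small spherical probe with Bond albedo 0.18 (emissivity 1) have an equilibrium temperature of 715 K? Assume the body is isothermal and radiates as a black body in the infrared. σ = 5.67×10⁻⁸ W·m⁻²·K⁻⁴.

d ≈ 7.42×10⁹ m

For an isothermal black-emitting sphere, (1−a)S·πr² = σ·4πr²·T⁴ ⇒ S = 4σT⁴/(1−a).
S = 4·5.67×10⁻⁸·(715)⁴/0.820 = 72290 W/m².
Flux falls as S = L/(4πd²), so d = √(L/(4πS)) = √(5.00×10²⁵/(4π·72290)).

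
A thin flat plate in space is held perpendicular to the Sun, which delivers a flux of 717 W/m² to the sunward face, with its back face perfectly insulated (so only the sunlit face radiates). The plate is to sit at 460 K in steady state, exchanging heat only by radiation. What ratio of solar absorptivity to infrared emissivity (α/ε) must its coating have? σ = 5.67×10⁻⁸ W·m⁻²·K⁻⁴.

α/ε ≈ 3.54

Balance: αS·A = εσ·1A·T⁴ ⇒ α/ε = σT⁴/S.
α/ε = 5.67×10⁻⁸·(460)⁴/717 = 5.67×10⁻⁸·4.477×10¹⁰/717.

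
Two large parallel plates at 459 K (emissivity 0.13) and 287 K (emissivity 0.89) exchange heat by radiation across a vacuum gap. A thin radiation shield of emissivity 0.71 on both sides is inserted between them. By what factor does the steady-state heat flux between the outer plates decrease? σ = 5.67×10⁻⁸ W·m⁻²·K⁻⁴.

Without shield: q₀ = σΔ(T⁴)/(1/ε₁+1/ε₂−1) with denominator 7.816.
With shield the two gaps are in series; the resistances add: (1/ε₁+1/ε_s−1)+(1/ε_s+1/ε₂−1) = 8.101+1.532 = 9.633.
Heat-flux ratio q₀/q = 9.633/7.816.

factor ≈ 1.23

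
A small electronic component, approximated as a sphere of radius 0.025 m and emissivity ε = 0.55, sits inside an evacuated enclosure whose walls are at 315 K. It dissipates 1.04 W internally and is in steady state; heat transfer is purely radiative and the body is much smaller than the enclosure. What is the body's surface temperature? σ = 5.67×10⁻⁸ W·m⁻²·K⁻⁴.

For a small grey body in a large enclosure, net radiated power = εσA(T⁴ − T_w⁴).
Steady state: P = εσA(T⁴ − T_w⁴) with A = 4πr² = 0.007854 m².
T⁴ = P/(εσA) + T_w⁴ = 1.04/(0.55·5.67×10⁻⁸·0.007854) + (315)⁴
    = 4.246×10⁹ + 9.846×10⁹ = 1.409×10¹⁰ K⁴.

T ≈ 345 K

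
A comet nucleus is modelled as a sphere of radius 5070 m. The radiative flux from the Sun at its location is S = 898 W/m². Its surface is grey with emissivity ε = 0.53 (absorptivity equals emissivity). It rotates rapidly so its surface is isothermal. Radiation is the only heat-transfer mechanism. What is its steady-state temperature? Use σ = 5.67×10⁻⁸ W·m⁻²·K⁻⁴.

T ≈ 251 K

At equilibrium, absorbed power = emitted power.
Absorbing cross-section = πr² = 8.075×10⁷ m²; emitting surface = 4πr² = 3.230×10⁸ m² (ratio 4).
εS·A_cross = εσ·A_surf·T⁴  ⇒  T⁴ = S/(4σ)   (ε cancels).
T⁴ = 898/(4·5.67×10⁻⁸) = 3.959×10⁹ K⁴.
T = (3.959×10⁹)^(1/4).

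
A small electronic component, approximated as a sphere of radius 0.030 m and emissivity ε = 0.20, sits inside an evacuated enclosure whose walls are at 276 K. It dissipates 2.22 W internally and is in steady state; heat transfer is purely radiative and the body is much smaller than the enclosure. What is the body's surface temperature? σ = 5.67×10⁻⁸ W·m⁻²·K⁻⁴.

For a small grey body in a large enclosure, net radiated power = εσA(T⁴ − T_w⁴).
Steady state: P = εσA(T⁴ − T_w⁴) with A = 4πr² = 0.01131 m².
T⁴ = P/(εσA) + T_w⁴ = 2.22/(0.20·5.67×10⁻⁸·0.01131) + (276)⁴
    = 1.731×10¹⁰ + 5.803×10⁹ = 2.311×10¹⁰ K⁴.

T ≈ 390 K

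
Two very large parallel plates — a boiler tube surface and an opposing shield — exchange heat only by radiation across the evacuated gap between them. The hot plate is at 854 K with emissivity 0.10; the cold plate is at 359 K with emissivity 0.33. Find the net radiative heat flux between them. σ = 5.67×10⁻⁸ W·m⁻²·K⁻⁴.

q ≈ 2430 W/m²

For two infinite grey parallel plates, q = σ(T₁⁴ − T₂⁴)/(1/ε₁ + 1/ε₂ − 1).
T₁⁴ − T₂⁴ = 5.319×10¹¹ − 1.661×10¹⁰ = 5.153×10¹¹ K⁴.
1/ε₁ + 1/ε₂ − 1 = 10.00 + 3.030 − 1 = 12.03.
q = 5.67×10⁻⁸ × 5.153×10¹¹ / 12.03.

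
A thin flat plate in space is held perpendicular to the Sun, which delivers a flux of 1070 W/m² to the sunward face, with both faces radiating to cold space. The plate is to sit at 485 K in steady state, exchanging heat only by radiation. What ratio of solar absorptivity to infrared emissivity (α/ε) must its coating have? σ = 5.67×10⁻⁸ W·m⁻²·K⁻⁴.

α/ε ≈ 5.86

Balance: αS·A = εσ·2A·T⁴ ⇒ α/ε = 2σT⁴/S.
α/ε = 2·5.67×10⁻⁸·(485)⁴/1070 = 2·5.67×10⁻⁸·5.533×10¹⁰/1070.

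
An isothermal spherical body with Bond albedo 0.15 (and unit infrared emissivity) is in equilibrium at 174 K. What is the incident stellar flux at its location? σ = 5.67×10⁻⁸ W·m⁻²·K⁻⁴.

(1−a)S·πr² = σ·4πr²·T⁴ ⇒ S = 4σT⁴/(1−a).
S = 4·5.67×10⁻⁸·9.166×10⁸/0.850.

S ≈ 245 W/m²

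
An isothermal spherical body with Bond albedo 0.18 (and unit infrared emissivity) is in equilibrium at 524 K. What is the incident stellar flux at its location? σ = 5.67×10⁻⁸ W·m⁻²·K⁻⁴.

(1−a)S·πr² = σ·4πr²·T⁴ ⇒ S = 4σT⁴/(1−a).
S = 4·5.67×10⁻⁸·7.539×10¹⁰/0.820.

S ≈ 20900 W/m²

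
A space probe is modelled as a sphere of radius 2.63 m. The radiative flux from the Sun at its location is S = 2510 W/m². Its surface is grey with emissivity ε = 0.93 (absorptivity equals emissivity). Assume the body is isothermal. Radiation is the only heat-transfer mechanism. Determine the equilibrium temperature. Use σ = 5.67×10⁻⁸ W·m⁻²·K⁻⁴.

T ≈ 324 K

At equilibrium, absorbed power = emitted power.
Absorbing cross-section = πr² = 21.73 m²; emitting surface = 4πr² = 86.92 m² (ratio 4).
εS·A_cross = εσ·A_surf·T⁴  ⇒  T⁴ = S/(4σ)   (ε cancels).
T⁴ = 2510/(4·5.67×10⁻⁸) = 1.107×10¹⁰ K⁴.
T = (1.107×10¹⁰)^(1/4).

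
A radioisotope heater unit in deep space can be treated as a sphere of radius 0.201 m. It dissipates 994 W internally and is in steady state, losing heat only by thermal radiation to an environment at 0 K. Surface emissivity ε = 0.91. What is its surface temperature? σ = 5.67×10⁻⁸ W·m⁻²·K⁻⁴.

T ≈ 441 K

Steady state: internal power = radiated power, P = εσA T⁴.
Radiating area A = 4πr² = 0.5077 m².
T⁴ = P/(εσA) = 994/(0.91·5.67×10⁻⁸·0.5077) = 3.795×10¹⁰ K⁴.
T = (3.795×10¹⁰)^(1/4).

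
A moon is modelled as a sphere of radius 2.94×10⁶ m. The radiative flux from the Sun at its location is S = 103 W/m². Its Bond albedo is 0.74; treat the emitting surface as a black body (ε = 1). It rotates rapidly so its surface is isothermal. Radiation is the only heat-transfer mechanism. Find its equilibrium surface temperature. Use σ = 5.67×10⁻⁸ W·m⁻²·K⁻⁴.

At equilibrium, absorbed power = emitted power.
Absorbing cross-section = πr² = 2.715×10¹³ m²; emitting surface = 4πr² = 1.086×10¹⁴ m² (ratio 4).
(1−a)S·A_cross = εσ·A_surf·T⁴  ⇒  T⁴ = (1−a)S/(4σ).
T⁴ = 0.260·103/(4·5.67×10⁻⁸) = 1.181×10⁸ K⁴.
T = (1.181×10⁸)^(1/4).

T ≈ 104 K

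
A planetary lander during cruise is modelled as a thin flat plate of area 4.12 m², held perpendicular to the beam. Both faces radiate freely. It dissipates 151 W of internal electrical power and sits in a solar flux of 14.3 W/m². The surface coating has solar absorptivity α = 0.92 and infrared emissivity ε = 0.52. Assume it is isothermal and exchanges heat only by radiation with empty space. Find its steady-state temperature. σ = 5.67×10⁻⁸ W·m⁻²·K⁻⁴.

T ≈ 170 K

At steady state, absorbed solar power + internal power = radiated power.
Absorbed: α·S·A_cross = 0.92·14.3·4.120 = 54.20 W (cross-section A).
Total input = 54.20 + 151 = 205.2 W.
Radiated: εσ·A_surf·T⁴ with A_surf = 2A = 8.240 m².
T⁴ = 205.2/(0.52·5.67×10⁻⁸·8.240) = 8.446×10⁸ K⁴.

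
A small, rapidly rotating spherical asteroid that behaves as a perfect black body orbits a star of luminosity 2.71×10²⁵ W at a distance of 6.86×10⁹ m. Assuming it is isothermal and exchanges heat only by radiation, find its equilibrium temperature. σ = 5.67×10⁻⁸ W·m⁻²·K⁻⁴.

T ≈ 670 K

First find the stellar flux at distance d: S = L/(4πd²) = 2.71×10²⁵/(4π·(6.86×10⁹)²) = 45830 W/m².
For an isothermal sphere, absorbed (1−a)S·πr² = emitted σ·4πr²·T⁴, so T⁴ = (1−a)S/(4σ).
T⁴ = 1.00·45830/(4·5.67×10⁻⁸) = 2.021×10¹¹ K⁴.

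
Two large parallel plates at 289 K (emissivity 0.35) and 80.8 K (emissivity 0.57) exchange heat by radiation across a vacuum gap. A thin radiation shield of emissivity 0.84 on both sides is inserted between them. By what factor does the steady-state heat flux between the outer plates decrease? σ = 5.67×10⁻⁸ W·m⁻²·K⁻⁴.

Without shield: q₀ = σΔ(T⁴)/(1/ε₁+1/ε₂−1) with denominator 3.612.
With shield the two gaps are in series; the resistances add: (1/ε₁+1/ε_s−1)+(1/ε_s+1/ε₂−1) = 3.048+1.945 = 4.992.
Heat-flux ratio q₀/q = 4.992/3.612.

factor ≈ 1.38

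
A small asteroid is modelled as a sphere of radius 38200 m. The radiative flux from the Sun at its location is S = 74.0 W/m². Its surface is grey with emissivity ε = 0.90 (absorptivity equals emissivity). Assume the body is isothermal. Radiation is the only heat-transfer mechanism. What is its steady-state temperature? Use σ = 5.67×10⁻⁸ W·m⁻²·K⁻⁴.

At equilibrium, absorbed power = emitted power.
Absorbing cross-section = πr² = 4.584×10⁹ m²; emitting surface = 4πr² = 1.834×10¹⁰ m² (ratio 4).
εS·A_cross = εσ·A_surf·T⁴  ⇒  T⁴ = S/(4σ)   (ε cancels).
T⁴ = 74.0/(4·5.67×10⁻⁸) = 3.263×10⁸ K⁴.
T = (3.263×10⁸)^(1/4).

T ≈ 134 K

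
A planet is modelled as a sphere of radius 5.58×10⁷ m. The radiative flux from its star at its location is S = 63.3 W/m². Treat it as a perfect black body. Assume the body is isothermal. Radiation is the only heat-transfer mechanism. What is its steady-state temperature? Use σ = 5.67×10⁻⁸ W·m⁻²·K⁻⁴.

At equilibrium, absorbed power = emitted power.
Absorbing cross-section = πr² = 9.782×10¹⁵ m²; emitting surface = 4πr² = 3.913×10¹⁶ m² (ratio 4).
S·A_cross = εσ·A_surf·T⁴  ⇒  T⁴ = S/(4σ).
T⁴ = 1.00·63.3/(4·5.67×10⁻⁸) = 2.791×10⁸ K⁴.
T = (2.791×10⁸)^(1/4).

T ≈ 129 K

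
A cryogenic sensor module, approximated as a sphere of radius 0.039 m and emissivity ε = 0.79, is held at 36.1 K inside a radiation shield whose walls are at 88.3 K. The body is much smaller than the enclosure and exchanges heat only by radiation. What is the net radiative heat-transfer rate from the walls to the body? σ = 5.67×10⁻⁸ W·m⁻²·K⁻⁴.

For a small grey body in a large enclosure: P_net = εσA(T_body⁴ − T_wall⁴).
A = 4πr² = 0.01911 m²; T_body⁴ − T_wall⁴ = 1.698×10⁶ − 6.079×10⁷ = -5.909×10⁷ K⁴.
|P_net| = 0.79·5.67×10⁻⁸·0.01911·5.909×10⁷.

P_net ≈ 0.0506 W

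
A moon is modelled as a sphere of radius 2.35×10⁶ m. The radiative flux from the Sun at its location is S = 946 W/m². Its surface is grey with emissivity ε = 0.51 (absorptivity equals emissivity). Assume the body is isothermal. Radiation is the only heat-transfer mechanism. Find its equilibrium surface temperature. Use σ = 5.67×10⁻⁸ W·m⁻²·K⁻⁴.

At equilibrium, absorbed power = emitted power.
Absorbing cross-section = πr² = 1.735×10¹³ m²; emitting surface = 4πr² = 6.940×10¹³ m² (ratio 4).
εS·A_cross = εσ·A_surf·T⁴  ⇒  T⁴ = S/(4σ)   (ε cancels).
T⁴ = 946/(4·5.67×10⁻⁸) = 4.171×10⁹ K⁴.
T = (4.171×10⁹)^(1/4).

T ≈ 254 K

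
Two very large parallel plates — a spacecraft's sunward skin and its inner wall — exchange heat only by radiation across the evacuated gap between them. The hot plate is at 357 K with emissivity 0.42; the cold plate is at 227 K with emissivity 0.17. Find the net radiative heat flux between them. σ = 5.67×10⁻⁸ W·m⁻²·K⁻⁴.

For two infinite grey parallel plates, q = σ(T₁⁴ − T₂⁴)/(1/ε₁ + 1/ε₂ − 1).
T₁⁴ − T₂⁴ = 1.624×10¹⁰ − 2.655×10⁹ = 1.359×10¹⁰ K⁴.
1/ε₁ + 1/ε₂ − 1 = 2.381 + 5.882 − 1 = 7.263.
q = 5.67×10⁻⁸ × 1.359×10¹⁰ / 7.263.

q ≈ 106 W/m²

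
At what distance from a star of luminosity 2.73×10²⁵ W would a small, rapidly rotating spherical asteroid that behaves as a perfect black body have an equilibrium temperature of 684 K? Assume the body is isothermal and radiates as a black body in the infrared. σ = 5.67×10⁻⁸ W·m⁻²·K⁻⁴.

For an isothermal black-emitting sphere, (1−a)S·πr² = σ·4πr²·T⁴ ⇒ S = 4σT⁴/(1−a).
S = 4·5.67×10⁻⁸·(684)⁴/1.00 = 49640 W/m².
Flux falls as S = L/(4πd²), so d = √(L/(4πS)) = √(2.73×10²⁵/(4π·49640)).

d ≈ 6.62×10⁹ m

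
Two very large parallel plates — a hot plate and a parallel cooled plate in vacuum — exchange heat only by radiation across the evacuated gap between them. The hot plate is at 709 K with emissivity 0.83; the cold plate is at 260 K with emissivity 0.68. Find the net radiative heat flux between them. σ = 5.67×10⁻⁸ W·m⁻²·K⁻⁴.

For two infinite grey parallel plates, q = σ(T₁⁴ − T₂⁴)/(1/ε₁ + 1/ε₂ − 1).
T₁⁴ − T₂⁴ = 2.527×10¹¹ − 4.570×10⁹ = 2.481×10¹¹ K⁴.
1/ε₁ + 1/ε₂ − 1 = 1.205 + 1.471 − 1 = 1.675.
q = 5.67×10⁻⁸ × 2.481×10¹¹ / 1.675.

q ≈ 8400 W/m²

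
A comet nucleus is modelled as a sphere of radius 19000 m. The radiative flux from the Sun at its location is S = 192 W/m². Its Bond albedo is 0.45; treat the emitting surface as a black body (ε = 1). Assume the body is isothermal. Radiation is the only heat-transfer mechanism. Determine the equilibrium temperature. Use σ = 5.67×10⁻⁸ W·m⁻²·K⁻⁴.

At equilibrium, absorbed power = emitted power.
Absorbing cross-section = πr² = 1.134×10⁹ m²; emitting surface = 4πr² = 4.536×10⁹ m² (ratio 4).
(1−a)S·A_cross = εσ·A_surf·T⁴  ⇒  T⁴ = (1−a)S/(4σ).
T⁴ = 0.550·192/(4·5.67×10⁻⁸) = 4.656×10⁸ K⁴.
T = (4.656×10⁸)^(1/4).

T ≈ 147 K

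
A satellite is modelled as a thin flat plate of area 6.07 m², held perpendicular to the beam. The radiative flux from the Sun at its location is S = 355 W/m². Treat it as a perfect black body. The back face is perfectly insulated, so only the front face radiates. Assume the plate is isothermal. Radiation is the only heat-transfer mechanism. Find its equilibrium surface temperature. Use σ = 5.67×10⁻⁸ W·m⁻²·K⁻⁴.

At equilibrium, absorbed power = emitted power.
Absorbing cross-section = A = 6.070 m²; emitting surface = A = 6.070 m² (ratio 1).
S·A_cross = εσ·A_surf·T⁴  ⇒  T⁴ = S/(1σ).
T⁴ = 1.00·355/(1·5.67×10⁻⁸) = 6.261×10⁹ K⁴.
T = (6.261×10⁹)^(1/4).

T ≈ 281 K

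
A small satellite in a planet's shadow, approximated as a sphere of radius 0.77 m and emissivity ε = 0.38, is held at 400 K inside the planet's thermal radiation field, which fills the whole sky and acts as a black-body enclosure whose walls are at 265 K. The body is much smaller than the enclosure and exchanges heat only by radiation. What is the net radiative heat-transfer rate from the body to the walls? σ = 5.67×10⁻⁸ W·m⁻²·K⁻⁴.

P_net ≈ 3320 W

For a small grey body in a large enclosure: P_net = εσA(T_body⁴ − T_wall⁴).
A = 4πr² = 7.451 m²; T_body⁴ − T_wall⁴ = 2.560×10¹⁰ − 4.932×10⁹ = 2.067×10¹⁰ K⁴.
|P_net| = 0.38·5.67×10⁻⁸·7.451·2.067×10¹⁰.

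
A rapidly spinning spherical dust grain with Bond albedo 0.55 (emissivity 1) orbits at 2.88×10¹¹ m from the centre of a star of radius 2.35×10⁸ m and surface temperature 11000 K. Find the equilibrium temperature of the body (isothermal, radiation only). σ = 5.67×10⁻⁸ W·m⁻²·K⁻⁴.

T ≈ 182 K

The star's surface emits σT_*⁴; at distance d the flux is S = σT_*⁴(R_*/d)².
S = 5.67×10⁻⁸·(11000)⁴·(2.35×10⁸/2.88×10¹¹)² = 552.7 W/m².
For an isothermal sphere T⁴ = (1−a)S/(4σ) = 1.097×10⁹ K⁴.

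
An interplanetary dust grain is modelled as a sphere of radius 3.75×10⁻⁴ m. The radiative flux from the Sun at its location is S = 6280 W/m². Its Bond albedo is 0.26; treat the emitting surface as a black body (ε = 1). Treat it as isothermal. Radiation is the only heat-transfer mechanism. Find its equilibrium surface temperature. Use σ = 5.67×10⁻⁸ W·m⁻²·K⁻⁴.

At equilibrium, absorbed power = emitted power.
Absorbing cross-section = πr² = 4.418×10⁻⁷ m²; emitting surface = 4πr² = 1.767×10⁻⁶ m² (ratio 4).
(1−a)S·A_cross = εσ·A_surf·T⁴  ⇒  T⁴ = (1−a)S/(4σ).
T⁴ = 0.740·6280/(4·5.67×10⁻⁸) = 2.049×10¹⁰ K⁴.
T = (2.049×10¹⁰)^(1/4).

T ≈ 378 K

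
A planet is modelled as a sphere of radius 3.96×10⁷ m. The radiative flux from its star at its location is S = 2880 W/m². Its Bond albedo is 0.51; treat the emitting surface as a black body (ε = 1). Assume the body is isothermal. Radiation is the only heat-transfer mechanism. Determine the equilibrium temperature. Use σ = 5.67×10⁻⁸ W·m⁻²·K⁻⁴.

At equilibrium, absorbed power = emitted power.
Absorbing cross-section = πr² = 4.927×10¹⁵ m²; emitting surface = 4πr² = 1.971×10¹⁶ m² (ratio 4).
(1−a)S·A_cross = εσ·A_surf·T⁴  ⇒  T⁴ = (1−a)S/(4σ).
T⁴ = 0.490·2880/(4·5.67×10⁻⁸) = 6.222×10⁹ K⁴.
T = (6.222×10⁹)^(1/4).

T ≈ 281 K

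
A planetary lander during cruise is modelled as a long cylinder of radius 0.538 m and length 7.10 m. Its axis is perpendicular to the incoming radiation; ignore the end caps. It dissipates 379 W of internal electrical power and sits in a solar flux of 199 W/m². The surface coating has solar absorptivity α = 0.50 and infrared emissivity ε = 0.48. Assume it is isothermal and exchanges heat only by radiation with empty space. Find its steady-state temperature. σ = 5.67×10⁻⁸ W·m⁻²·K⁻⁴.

At steady state, absorbed solar power + internal power = radiated power.
Absorbed: α·S·A_cross = 0.50·199·7.640 = 760.1 W (cross-section 2rL).
Total input = 760.1 + 379 = 1139 W.
Radiated: εσ·A_surf·T⁴ with A_surf = 2πrL = 24.00 m².
T⁴ = 1139/(0.48·5.67×10⁻⁸·24.00) = 1.744×10⁹ K⁴.

T ≈ 204 K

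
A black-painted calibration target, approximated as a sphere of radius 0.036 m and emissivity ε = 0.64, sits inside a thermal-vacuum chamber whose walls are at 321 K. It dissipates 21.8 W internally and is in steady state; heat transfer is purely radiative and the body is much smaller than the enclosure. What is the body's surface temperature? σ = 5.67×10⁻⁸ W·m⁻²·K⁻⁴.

T ≈ 467 K

For a small grey body in a large enclosure, net radiated power = εσA(T⁴ − T_w⁴).
Steady state: P = εσA(T⁴ − T_w⁴) with A = 4πr² = 0.01629 m².
T⁴ = P/(εσA) + T_w⁴ = 21.8/(0.64·5.67×10⁻⁸·0.01629) + (321)⁴
    = 3.689×10¹⁰ + 1.062×10¹⁰ = 4.750×10¹⁰ K⁴.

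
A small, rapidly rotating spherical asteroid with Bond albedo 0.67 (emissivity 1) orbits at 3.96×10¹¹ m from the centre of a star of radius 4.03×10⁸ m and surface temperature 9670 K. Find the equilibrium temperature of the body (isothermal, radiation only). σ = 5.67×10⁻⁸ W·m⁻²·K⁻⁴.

T ≈ 165 K

The star's surface emits σT_*⁴; at distance d the flux is S = σT_*⁴(R_*/d)².
S = 5.67×10⁻⁸·(9670)⁴·(4.03×10⁸/3.96×10¹¹)² = 513.5 W/m².
For an isothermal sphere T⁴ = (1−a)S/(4σ) = 7.471×10⁸ K⁴.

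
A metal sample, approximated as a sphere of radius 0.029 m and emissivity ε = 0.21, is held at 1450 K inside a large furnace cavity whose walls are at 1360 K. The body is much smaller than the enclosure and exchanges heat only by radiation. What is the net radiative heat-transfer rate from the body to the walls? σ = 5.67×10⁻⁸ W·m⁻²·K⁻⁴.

P_net ≈ 126 W

For a small grey body in a large enclosure: P_net = εσA(T_body⁴ − T_wall⁴).
A = 4πr² = 0.01057 m²; T_body⁴ − T_wall⁴ = 4.421×10¹² − 3.421×10¹² = 9.995×10¹¹ K⁴.
|P_net| = 0.21·5.67×10⁻⁸·0.01057·9.995×10¹¹.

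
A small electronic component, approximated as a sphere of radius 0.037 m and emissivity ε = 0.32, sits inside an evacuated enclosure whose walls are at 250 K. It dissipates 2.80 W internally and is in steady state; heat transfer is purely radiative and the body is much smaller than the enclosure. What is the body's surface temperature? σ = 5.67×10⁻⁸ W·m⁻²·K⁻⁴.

For a small grey body in a large enclosure, net radiated power = εσA(T⁴ − T_w⁴).
Steady state: P = εσA(T⁴ − T_w⁴) with A = 4πr² = 0.01720 m².
T⁴ = P/(εσA) + T_w⁴ = 2.80/(0.32·5.67×10⁻⁸·0.01720) + (250)⁴
    = 8.970×10⁹ + 3.906×10⁹ = 1.288×10¹⁰ K⁴.

T ≈ 337 K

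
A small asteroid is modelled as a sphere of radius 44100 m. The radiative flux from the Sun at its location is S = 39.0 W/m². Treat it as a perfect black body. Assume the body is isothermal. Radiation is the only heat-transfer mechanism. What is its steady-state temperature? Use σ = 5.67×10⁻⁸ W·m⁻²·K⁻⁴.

T ≈ 115 K

At equilibrium, absorbed power = emitted power.
Absorbing cross-section = πr² = 6.110×10⁹ m²; emitting surface = 4πr² = 2.444×10¹⁰ m² (ratio 4).
S·A_cross = εσ·A_surf·T⁴  ⇒  T⁴ = S/(4σ).
T⁴ = 1.00·39.0/(4·5.67×10⁻⁸) = 1.720×10⁸ K⁴.
T = (1.720×10⁸)^(1/4).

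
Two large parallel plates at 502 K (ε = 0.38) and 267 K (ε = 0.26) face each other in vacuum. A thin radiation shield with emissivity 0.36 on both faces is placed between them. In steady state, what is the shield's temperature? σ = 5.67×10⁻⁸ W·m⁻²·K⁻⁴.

In steady state the net flux on the hot side equals that on the cold side.
σ(T₁⁴−T_s⁴)/D₁ = σ(T_s⁴−T₂⁴)/D₂, with D₁ = 1/ε₁+1/ε_s−1 = 4.409, D₂ = 1/ε_s+1/ε₂−1 = 5.624.
Solve for T_s⁴: T_s⁴ = (D₂·T₁⁴ + D₁·T₂⁴)/(D₁+D₂) = 3.783×10¹⁰ K⁴.

T_s ≈ 441 K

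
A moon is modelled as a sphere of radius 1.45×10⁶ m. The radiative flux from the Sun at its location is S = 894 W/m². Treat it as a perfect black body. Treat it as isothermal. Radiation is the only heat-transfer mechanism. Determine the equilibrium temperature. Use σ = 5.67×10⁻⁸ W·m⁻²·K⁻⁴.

At equilibrium, absorbed power = emitted power.
Absorbing cross-section = πr² = 6.605×10¹² m²; emitting surface = 4πr² = 2.642×10¹³ m² (ratio 4).
S·A_cross = εσ·A_surf·T⁴  ⇒  T⁴ = S/(4σ).
T⁴ = 1.00·894/(4·5.67×10⁻⁸) = 3.942×10⁹ K⁴.
T = (3.942×10⁹)^(1/4).

T ≈ 251 K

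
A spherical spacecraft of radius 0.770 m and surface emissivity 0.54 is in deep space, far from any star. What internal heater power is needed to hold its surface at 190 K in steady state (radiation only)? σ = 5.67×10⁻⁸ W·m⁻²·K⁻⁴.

P = εσ·4πr²·T⁴.
4πr² = 7.451 m²; T⁴ = 1.303×10⁹ K⁴.
P = 0.54·5.67×10⁻⁸·7.451·1.303×10⁹.

P ≈ 297 W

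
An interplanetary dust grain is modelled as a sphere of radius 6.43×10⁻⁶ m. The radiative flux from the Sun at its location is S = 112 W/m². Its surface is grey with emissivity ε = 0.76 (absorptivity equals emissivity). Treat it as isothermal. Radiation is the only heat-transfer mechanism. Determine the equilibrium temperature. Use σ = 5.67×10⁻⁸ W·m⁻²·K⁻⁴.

T ≈ 149 K

At equilibrium, absorbed power = emitted power.
Absorbing cross-section = πr² = 1.299×10⁻¹⁰ m²; emitting surface = 4πr² = 5.196×10⁻¹⁰ m² (ratio 4).
εS·A_cross = εσ·A_surf·T⁴  ⇒  T⁴ = S/(4σ)   (ε cancels).
T⁴ = 112/(4·5.67×10⁻⁸) = 4.938×10⁸ K⁴.
T = (4.938×10⁸)^(1/4).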